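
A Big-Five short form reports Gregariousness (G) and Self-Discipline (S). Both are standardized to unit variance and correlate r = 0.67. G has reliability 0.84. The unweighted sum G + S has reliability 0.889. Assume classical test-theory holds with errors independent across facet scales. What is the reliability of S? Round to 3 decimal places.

0.789

Var(G+S) = 2 + 2·0.67 = 3.340.
True-score variance = ρ_G + ρ_S + 2·0.67, so 0.889 = (0.84 + ρ_S + 1.34) / 3.340.
ρ_S = 0.889·3.340 − 0.84 − 1.34 = 0.789.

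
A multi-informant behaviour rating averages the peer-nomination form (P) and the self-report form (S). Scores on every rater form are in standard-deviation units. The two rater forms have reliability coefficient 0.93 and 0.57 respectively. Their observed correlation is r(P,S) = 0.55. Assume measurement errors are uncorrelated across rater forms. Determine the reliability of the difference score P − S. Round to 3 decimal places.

0.444

Var(P−S) = 1 + 1 − 2·0.55 = 2 − 1.1 = 0.9.
Under uncorrelated errors the observed covariances equal the true-score covariances, so only the own-variance terms attenuate.
True-score variance = [0.93 + 0.57] − 1.1 = 1.5 − 1.1 = 0.4.
Reliability = 0.4 / 0.9 = 0.444.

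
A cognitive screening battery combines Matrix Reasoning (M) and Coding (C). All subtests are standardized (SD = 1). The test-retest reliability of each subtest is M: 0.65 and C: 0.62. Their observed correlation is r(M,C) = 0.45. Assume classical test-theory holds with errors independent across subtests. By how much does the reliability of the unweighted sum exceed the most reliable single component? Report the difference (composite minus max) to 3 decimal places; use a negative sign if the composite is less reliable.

0.098

Var(sum) = 2 + 0.9 = 2.9; true-score variance = 1.27 + 0.9 = 2.17; composite reliability = 0.7483.
Max component reliability = 0.6500.
Difference = 0.7483 − 0.6500 = 0.098.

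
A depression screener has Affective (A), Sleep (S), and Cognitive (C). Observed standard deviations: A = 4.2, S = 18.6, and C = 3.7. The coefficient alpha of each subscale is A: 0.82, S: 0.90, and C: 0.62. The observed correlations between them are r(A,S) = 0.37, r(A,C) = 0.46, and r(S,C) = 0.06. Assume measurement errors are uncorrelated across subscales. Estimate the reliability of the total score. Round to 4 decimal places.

0.9061

Var(A+S+C) = 4.2² + 18.6² + 3.7² + 2·[4.2·18.6·0.37 + 4.2·3.7·0.46 + 18.6·3.7·0.06] = 377.29 + 80.364 = 457.654.
Under uncorrelated errors the observed covariances equal the true-score covariances, so only the own-variance terms attenuate.
True-score variance = [4.2²·0.82 + 18.6²·0.90 + 3.7²·0.62] + 80.364 = 334.317 + 80.364 = 414.681.
Reliability = 414.681 / 457.654 = 0.9061.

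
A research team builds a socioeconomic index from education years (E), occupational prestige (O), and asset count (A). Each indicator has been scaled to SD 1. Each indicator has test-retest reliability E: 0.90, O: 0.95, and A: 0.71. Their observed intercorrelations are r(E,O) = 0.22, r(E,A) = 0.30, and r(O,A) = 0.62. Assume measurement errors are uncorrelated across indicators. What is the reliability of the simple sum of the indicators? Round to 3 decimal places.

Var(E+O+A) = 3 + 2·[0.22 + 0.30 + 0.62] = 3 + 2.28 = 5.28.
Because errors are independent across components, Cov(Tᵢ,Tⱼ) = Cov(Xᵢ,Xⱼ); the off-diagonal part of the true-score variance is the same as above.
True-score variance = [0.90 + 0.95 + 0.71] + 2.28 = 2.56 + 2.28 = 4.84.
Reliability = 4.84 / 5.28 = 0.917.

0.917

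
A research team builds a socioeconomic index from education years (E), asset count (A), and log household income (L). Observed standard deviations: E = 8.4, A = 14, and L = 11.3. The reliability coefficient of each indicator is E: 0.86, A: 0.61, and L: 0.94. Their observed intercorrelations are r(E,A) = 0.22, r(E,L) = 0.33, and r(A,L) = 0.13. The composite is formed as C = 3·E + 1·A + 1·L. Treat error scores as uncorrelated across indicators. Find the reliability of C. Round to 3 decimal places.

0.871

Var(C) = 3²·8.4² + 14² + 11.3² + 2·[3·8.4·14·0.22 + 3·8.4·11.3·0.33 + 14·11.3·0.13] = 958.73 + 384.306 = 1343.04.
Because errors are independent across components, Cov(Tᵢ,Tⱼ) = Cov(Xᵢ,Xⱼ); the off-diagonal part of the true-score variance is the same as above.
True-score variance = [3²·8.4²·0.86 + 14²·0.61 + 11.3²·0.94] + 384.306 = 785.723 + 384.306 = 1170.03.
Reliability = 1170.03 / 1343.04 = 0.871.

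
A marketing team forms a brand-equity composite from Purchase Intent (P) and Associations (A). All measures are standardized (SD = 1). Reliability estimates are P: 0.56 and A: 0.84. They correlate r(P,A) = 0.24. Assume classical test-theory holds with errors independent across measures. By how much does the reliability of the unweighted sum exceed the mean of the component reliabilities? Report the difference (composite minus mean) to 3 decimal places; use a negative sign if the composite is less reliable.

Var(sum) = 2 + 0.48 = 2.48; true-score variance = 1.4 + 0.48 = 1.88; composite reliability = 0.7581.
Mean component reliability = 0.7000.
Difference = 0.7581 − 0.7000 = 0.058.

0.058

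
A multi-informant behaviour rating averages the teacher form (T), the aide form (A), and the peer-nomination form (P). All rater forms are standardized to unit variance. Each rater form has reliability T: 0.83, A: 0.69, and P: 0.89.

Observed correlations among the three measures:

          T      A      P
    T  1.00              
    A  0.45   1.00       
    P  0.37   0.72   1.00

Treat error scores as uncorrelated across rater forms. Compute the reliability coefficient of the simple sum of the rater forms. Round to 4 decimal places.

Var(T+A+P) = 3 + 2·[0.45 + 0.37 + 0.72] = 3 + 3.08 = 6.08.
Because errors are independent across components, Cov(Tᵢ,Tⱼ) = Cov(Xᵢ,Xⱼ); the off-diagonal part of the true-score variance is the same as above.
True-score variance = [0.83 + 0.69 + 0.89] + 3.08 = 2.41 + 3.08 = 5.49.
Reliability = 5.49 / 6.08 = 0.9030.

0.9030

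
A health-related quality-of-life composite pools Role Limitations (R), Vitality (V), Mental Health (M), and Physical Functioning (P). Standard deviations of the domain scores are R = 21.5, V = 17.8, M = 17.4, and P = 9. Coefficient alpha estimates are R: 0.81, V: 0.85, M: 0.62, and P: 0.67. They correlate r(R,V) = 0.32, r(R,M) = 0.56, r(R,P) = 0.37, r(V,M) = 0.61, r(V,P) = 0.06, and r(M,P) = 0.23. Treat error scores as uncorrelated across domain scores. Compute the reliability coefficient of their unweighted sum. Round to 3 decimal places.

Var(R+V+M+P) = 21.5² + 17.8² + 17.4² + 9² + 2·[21.5·17.8·0.32 + 21.5·17.4·0.56 + 21.5·9·0.37 + 17.8·17.4·0.61 + 17.8·9·0.06 + 17.4·9·0.23] = 1162.85 + 1276.23 = 2439.08.
Because errors are independent across components, Cov(Tᵢ,Tⱼ) = Cov(Xᵢ,Xⱼ); the off-diagonal part of the true-score variance is the same as above.
True-score variance = [21.5²·0.81 + 17.8²·0.85 + 17.4²·0.62 + 9²·0.67] + 1276.23 = 885.718 + 1276.23 = 2161.95.
Reliability = 2161.95 / 2439.08 = 0.886.

0.886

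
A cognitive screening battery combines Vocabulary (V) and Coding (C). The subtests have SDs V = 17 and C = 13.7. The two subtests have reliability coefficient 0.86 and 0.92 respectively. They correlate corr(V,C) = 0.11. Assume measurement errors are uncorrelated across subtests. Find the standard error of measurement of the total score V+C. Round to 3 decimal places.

7.448

Var(total) = 476.69 + 51.238 = 527.928.
True-score variance = 421.215 + 51.238 = 472.453, so reliability = 0.8949.
Error variance = 527.928 − 472.453 = 55.4752; SEM = √55.4752 = 7.448.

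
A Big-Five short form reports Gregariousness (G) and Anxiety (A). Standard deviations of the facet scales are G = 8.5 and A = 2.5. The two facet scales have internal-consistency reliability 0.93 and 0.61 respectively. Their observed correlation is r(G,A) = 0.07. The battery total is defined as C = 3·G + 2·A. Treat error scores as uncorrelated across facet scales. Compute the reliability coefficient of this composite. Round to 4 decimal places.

0.9203

Var(C) = 3²·8.5² + 2²·2.5² + 2·[6·8.5·2.5·0.07] = 675.25 + 17.85 = 693.1.
Because errors are independent across components, Cov(Tᵢ,Tⱼ) = Cov(Xᵢ,Xⱼ); the off-diagonal part of the true-score variance is the same as above.
True-score variance = [3²·8.5²·0.93 + 2²·2.5²·0.61] + 17.85 = 619.983 + 17.85 = 637.833.
Reliability = 637.833 / 693.1 = 0.9203.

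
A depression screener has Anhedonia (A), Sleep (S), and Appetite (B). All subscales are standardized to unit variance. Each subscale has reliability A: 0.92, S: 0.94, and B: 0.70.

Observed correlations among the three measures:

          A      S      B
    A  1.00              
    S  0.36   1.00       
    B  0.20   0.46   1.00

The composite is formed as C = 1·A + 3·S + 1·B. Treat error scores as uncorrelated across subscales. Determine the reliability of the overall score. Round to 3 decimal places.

Var(C) = 1 + 3² + 1 + 2·[3·0.36 + 0.20 + 3·0.46] = 11 + 5.32 = 16.32.
With uncorrelated errors the cross-covariances are all true-score covariance, so they carry over unchanged; only the diagonal terms shrink to ρᵢσᵢ².
True-score variance = [0.92 + 3²·0.94 + 0.70] + 5.32 = 10.08 + 5.32 = 15.4.
Reliability = 15.4 / 16.32 = 0.944.

0.944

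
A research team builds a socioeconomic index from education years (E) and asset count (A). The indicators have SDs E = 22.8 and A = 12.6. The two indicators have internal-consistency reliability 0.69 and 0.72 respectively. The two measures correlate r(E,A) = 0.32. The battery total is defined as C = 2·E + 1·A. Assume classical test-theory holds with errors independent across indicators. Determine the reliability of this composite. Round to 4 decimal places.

Var(C) = 2²·22.8² + 12.6² + 2·[2·22.8·12.6·0.32] = 2238.12 + 367.718 = 2605.84.
Under uncorrelated errors the observed covariances equal the true-score covariances, so only the own-variance terms attenuate.
True-score variance = [2²·22.8²·0.69 + 12.6²·0.72] + 367.718 = 1549.07 + 367.718 = 1916.78.
Reliability = 1916.78 / 2605.84 = 0.7356.

0.7356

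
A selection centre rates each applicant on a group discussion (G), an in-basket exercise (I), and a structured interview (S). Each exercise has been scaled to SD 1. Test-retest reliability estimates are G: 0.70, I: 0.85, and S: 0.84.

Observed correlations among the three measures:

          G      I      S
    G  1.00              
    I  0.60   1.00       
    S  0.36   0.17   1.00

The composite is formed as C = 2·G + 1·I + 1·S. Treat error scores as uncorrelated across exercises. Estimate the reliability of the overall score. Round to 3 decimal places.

0.852

Var(C) = 2² + 1 + 1 + 2·[2·0.60 + 2·0.36 + 0.17] = 6 + 4.18 = 10.18.
With uncorrelated errors the cross-covariances are all true-score covariance, so they carry over unchanged; only the diagonal terms shrink to ρᵢσᵢ².
True-score variance = [2²·0.70 + 0.85 + 0.84] + 4.18 = 4.49 + 4.18 = 8.67.
Reliability = 8.67 / 10.18 = 0.852.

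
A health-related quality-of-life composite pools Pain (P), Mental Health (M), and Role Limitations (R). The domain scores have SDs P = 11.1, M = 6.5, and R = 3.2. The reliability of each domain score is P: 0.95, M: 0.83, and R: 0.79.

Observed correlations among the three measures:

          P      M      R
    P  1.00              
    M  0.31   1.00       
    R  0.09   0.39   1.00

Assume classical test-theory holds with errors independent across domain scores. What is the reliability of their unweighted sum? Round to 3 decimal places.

0.936

Var(P+M+R) = 11.1² + 6.5² + 3.2² + 2·[11.1·6.5·0.31 + 11.1·3.2·0.09 + 6.5·3.2·0.39] = 175.7 + 67.3506 = 243.051.
Under uncorrelated errors the observed covariances equal the true-score covariances, so only the own-variance terms attenuate.
True-score variance = [11.1²·0.95 + 6.5²·0.83 + 3.2²·0.79] + 67.3506 = 160.207 + 67.3506 = 227.557.
Reliability = 227.557 / 243.051 = 0.936.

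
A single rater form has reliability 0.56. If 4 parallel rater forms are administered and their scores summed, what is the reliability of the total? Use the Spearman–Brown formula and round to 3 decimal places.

0.836

ρ_k = kρ / (1 + (k−1)ρ) = 4·0.56 / (1 + 3·0.56) = 2.240 / 2.680 = 0.836.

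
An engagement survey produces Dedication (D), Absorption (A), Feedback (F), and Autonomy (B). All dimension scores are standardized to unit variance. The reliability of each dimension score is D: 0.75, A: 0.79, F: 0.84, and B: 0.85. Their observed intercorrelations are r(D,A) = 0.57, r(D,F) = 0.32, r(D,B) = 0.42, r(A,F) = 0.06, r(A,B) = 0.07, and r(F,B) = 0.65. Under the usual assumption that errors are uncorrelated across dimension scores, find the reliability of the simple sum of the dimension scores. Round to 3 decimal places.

0.906

Var(D+A+F+B) = 4 + 2·[0.57 + 0.32 + 0.42 + 0.06 + 0.07 + 0.65] = 4 + 4.18 = 8.18.
Under uncorrelated errors the observed covariances equal the true-score covariances, so only the own-variance terms attenuate.
True-score variance = [0.75 + 0.79 + 0.84 + 0.85] + 4.18 = 3.23 + 4.18 = 7.41.
Reliability = 7.41 / 8.18 = 0.906.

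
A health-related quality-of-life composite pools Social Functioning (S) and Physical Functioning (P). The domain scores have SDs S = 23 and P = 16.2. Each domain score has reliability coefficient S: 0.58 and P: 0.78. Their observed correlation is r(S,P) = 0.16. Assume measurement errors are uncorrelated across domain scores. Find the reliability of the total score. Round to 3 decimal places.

Var(S+P) = 23² + 16.2² + 2·[23·16.2·0.16] = 791.44 + 119.232 = 910.672.
Under uncorrelated errors the observed covariances equal the true-score covariances, so only the own-variance terms attenuate.
True-score variance = [23²·0.58 + 16.2²·0.78] + 119.232 = 511.523 + 119.232 = 630.755.
Reliability = 630.755 / 910.672 = 0.693.

0.693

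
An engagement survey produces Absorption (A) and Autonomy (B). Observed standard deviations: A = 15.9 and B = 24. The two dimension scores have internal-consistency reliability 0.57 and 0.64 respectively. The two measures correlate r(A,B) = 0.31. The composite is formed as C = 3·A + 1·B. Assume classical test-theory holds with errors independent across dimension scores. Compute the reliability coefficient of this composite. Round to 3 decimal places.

0.667

Var(C) = 3²·15.9² + 24² + 2·[3·15.9·24·0.31] = 2851.29 + 709.776 = 3561.07.
Under uncorrelated errors the observed covariances equal the true-score covariances, so only the own-variance terms attenuate.
True-score variance = [3²·15.9²·0.57 + 24²·0.64] + 709.776 = 1665.56 + 709.776 = 2375.33.
Reliability = 2375.33 / 3561.07 = 0.667.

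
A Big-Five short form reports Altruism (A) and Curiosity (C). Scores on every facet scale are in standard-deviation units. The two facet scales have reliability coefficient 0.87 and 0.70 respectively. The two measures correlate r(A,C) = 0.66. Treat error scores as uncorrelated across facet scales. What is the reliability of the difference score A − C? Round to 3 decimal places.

Var(A−C) = 1 + 1 − 2·0.66 = 2 − 1.32 = 0.68.
Because errors are independent across components, Cov(Tᵢ,Tⱼ) = Cov(Xᵢ,Xⱼ); the off-diagonal part of the true-score variance is the same as above.
True-score variance = [0.87 + 0.70] − 1.32 = 1.57 − 1.32 = 0.25.
Reliability = 0.25 / 0.68 = 0.368.

0.368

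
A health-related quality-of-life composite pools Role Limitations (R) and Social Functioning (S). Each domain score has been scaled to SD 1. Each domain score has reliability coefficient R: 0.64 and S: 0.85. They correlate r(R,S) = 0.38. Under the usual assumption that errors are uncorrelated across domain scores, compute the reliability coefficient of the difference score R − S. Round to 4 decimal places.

0.5887

Var(R−S) = 1 + 1 − 2·0.38 = 2 − 0.76 = 1.24.
Under uncorrelated errors the observed covariances equal the true-score covariances, so only the own-variance terms attenuate.
True-score variance = [0.64 + 0.85] − 0.76 = 1.49 − 0.76 = 0.73.
Reliability = 0.73 / 1.24 = 0.5887.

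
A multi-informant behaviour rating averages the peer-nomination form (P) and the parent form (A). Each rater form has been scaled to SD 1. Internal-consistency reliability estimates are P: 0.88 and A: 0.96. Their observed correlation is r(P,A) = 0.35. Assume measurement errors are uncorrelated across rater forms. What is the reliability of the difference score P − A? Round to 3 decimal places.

0.877

Var(P−A) = 1 + 1 − 2·0.35 = 2 − 0.7 = 1.3.
With uncorrelated errors the cross-covariances are all true-score covariance, so they carry over unchanged; only the diagonal terms shrink to ρᵢσᵢ².
True-score variance = [0.88 + 0.96] − 0.7 = 1.84 − 0.7 = 1.14.
Reliability = 1.14 / 1.3 = 0.877.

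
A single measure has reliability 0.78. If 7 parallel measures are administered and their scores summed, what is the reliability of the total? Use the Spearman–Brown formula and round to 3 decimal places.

0.961

ρ_k = kρ / (1 + (k−1)ρ) = 7·0.78 / (1 + 6·0.78) = 5.460 / 5.680 = 0.961.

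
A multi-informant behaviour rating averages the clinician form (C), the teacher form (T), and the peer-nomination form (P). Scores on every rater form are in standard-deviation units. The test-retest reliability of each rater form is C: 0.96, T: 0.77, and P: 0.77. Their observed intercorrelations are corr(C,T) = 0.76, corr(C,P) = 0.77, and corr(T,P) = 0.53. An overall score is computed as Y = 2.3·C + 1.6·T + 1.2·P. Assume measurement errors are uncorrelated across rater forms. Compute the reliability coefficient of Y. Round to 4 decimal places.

Var(Y) = 2.3² + 1.6² + 1.2² + 2·[3.68·0.76 + 2.76·0.77 + 1.92·0.53] = 9.29 + 11.8792 = 21.1692.
Under uncorrelated errors the observed covariances equal the true-score covariances, so only the own-variance terms attenuate.
True-score variance = [2.3²·0.96 + 1.6²·0.77 + 1.2²·0.77] + 11.8792 = 8.1584 + 11.8792 = 20.0376.
Reliability = 20.0376 / 21.1692 = 0.9465.

0.9465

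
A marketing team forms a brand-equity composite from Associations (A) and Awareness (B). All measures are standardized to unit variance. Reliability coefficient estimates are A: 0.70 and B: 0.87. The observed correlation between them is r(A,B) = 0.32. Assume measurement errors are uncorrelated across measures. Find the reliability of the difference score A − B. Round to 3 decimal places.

Var(A−B) = 1 + 1 − 2·0.32 = 2 − 0.64 = 1.36.
Under uncorrelated errors the observed covariances equal the true-score covariances, so only the own-variance terms attenuate.
True-score variance = [0.70 + 0.87] − 0.64 = 1.57 − 0.64 = 0.93.
Reliability = 0.93 / 1.36 = 0.684.

0.684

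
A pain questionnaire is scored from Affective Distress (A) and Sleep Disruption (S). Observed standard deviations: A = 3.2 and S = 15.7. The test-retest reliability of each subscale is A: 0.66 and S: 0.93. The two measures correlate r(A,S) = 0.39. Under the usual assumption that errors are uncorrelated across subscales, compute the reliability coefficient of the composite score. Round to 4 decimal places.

Var(A+S) = 3.2² + 15.7² + 2·[3.2·15.7·0.39] = 256.73 + 39.1872 = 295.917.
Under uncorrelated errors the observed covariances equal the true-score covariances, so only the own-variance terms attenuate.
True-score variance = [3.2²·0.66 + 15.7²·0.93] + 39.1872 = 235.994 + 39.1872 = 275.181.
Reliability = 275.181 / 295.917 = 0.9299.

0.9299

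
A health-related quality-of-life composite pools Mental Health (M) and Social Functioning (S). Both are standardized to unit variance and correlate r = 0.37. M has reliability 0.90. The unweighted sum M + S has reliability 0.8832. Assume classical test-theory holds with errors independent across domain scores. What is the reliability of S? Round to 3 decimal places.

Var(M+S) = 2 + 2·0.37 = 2.740.
True-score variance = ρ_M + ρ_S + 2·0.37, so 0.8832 = (0.90 + ρ_S + 0.74) / 2.740.
ρ_S = 0.8832·2.740 − 0.90 − 0.74 = 0.780.

0.780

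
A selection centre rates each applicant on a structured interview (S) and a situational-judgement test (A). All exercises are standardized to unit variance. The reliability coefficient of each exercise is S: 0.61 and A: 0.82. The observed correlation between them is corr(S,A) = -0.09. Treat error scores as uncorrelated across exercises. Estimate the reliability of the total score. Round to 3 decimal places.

Var(S+A) = 2 + 2·[(-0.09)] = 2 − 0.18 = 1.82.
Under uncorrelated errors the observed covariances equal the true-score covariances, so only the own-variance terms attenuate.
True-score variance = [0.61 + 0.82] − 0.18 = 1.43 − 0.18 = 1.25.
Reliability = 1.25 / 1.82 = 0.687.

0.687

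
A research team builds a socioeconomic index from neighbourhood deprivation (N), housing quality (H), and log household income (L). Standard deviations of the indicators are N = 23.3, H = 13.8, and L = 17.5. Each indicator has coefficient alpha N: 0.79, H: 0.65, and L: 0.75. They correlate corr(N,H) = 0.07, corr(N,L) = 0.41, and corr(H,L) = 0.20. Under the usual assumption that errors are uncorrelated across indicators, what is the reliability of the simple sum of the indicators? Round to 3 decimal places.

0.830

Var(N+H+L) = 23.3² + 13.8² + 17.5² + 2·[23.3·13.8·0.07 + 23.3·17.5·0.41 + 13.8·17.5·0.20] = 1039.58 + 475.971 = 1515.55.
With uncorrelated errors the cross-covariances are all true-score covariance, so they carry over unchanged; only the diagonal terms shrink to ρᵢσᵢ².
True-score variance = [23.3²·0.79 + 13.8²·0.65 + 17.5²·0.75] + 475.971 = 782.357 + 475.971 = 1258.33.
Reliability = 1258.33 / 1515.55 = 0.830.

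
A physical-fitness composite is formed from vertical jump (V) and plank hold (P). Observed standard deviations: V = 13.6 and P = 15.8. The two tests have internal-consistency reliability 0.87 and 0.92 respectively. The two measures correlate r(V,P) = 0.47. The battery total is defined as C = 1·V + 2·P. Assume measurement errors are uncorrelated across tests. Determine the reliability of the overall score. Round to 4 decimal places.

0.9345

Var(C) = 13.6² + 2²·15.8² + 2·[2·13.6·15.8·0.47] = 1183.52 + 403.974 = 1587.49.
Under uncorrelated errors the observed covariances equal the true-score covariances, so only the own-variance terms attenuate.
True-score variance = [13.6²·0.87 + 2²·15.8²·0.92] + 403.974 = 1079.59 + 403.974 = 1483.56.
Reliability = 1483.56 / 1587.49 = 0.9345.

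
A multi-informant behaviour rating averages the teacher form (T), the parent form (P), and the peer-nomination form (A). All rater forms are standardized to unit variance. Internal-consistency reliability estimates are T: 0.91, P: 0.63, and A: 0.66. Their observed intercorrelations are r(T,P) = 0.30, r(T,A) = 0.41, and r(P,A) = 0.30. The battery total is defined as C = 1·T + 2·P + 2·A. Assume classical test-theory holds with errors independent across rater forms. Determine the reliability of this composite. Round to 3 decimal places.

Var(C) = 1 + 2² + 2² + 2·[2·0.30 + 2·0.41 + 4·0.30] = 9 + 5.24 = 14.24.
Under uncorrelated errors the observed covariances equal the true-score covariances, so only the own-variance terms attenuate.
True-score variance = [0.91 + 2²·0.63 + 2²·0.66] + 5.24 = 6.07 + 5.24 = 11.31.
Reliability = 11.31 / 14.24 = 0.794.

0.794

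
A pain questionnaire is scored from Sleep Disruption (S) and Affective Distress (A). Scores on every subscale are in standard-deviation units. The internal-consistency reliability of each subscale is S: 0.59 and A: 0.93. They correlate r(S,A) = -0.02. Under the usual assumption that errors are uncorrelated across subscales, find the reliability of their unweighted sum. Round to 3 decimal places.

Var(S+A) = 2 + 2·[(-0.02)] = 2 − 0.04 = 1.96.
Because errors are independent across components, Cov(Tᵢ,Tⱼ) = Cov(Xᵢ,Xⱼ); the off-diagonal part of the true-score variance is the same as above.
True-score variance = [0.59 + 0.93] − 0.04 = 1.52 − 0.04 = 1.48.
Reliability = 1.48 / 1.96 = 0.755.

0.755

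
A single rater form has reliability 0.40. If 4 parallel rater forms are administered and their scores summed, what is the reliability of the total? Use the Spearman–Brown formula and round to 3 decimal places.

ρ_k = kρ / (1 + (k−1)ρ) = 4·0.40 / (1 + 3·0.40) = 1.600 / 2.200 = 0.727.

0.727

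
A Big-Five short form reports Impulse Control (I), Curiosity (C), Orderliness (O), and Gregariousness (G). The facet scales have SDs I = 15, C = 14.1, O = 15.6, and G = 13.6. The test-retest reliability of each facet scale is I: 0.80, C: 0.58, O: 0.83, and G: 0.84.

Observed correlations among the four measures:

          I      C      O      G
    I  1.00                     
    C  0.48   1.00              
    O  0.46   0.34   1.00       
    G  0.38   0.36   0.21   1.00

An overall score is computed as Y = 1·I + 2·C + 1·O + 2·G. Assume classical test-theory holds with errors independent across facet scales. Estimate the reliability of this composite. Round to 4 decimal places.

0.8641

Var(Y) = 15² + 2²·14.1² + 15.6² + 2²·13.6² + 2·[2·15·14.1·0.48 + 15·15.6·0.46 + 2·15·13.6·0.38 + 2·14.1·15.6·0.34 + 4·14.1·13.6·0.36 + 2·15.6·13.6·0.21] = 2003.44 + 1961.07 = 3964.51.
With uncorrelated errors the cross-covariances are all true-score covariance, so they carry over unchanged; only the diagonal terms shrink to ρᵢσᵢ².
True-score variance = [15²·0.80 + 2²·14.1²·0.58 + 15.6²·0.83 + 2²·13.6²·0.84] + 1961.07 = 1464.69 + 1961.07 = 3425.76.
Reliability = 3425.76 / 3964.51 = 0.8641.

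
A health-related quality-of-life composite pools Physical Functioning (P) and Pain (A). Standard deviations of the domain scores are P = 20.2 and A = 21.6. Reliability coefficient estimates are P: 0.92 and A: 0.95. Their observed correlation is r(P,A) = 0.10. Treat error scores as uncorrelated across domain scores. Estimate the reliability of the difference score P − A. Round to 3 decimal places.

0.929

Var(P−A) = 20.2² + 21.6² − 2·20.2·21.6·0.10 = 874.6 − 87.264 = 787.336.
Under uncorrelated errors the observed covariances equal the true-score covariances, so only the own-variance terms attenuate.
True-score variance = [20.2²·0.92 + 21.6²·0.95] − 87.264 = 818.629 − 87.264 = 731.365.
Reliability = 731.365 / 787.336 = 0.929.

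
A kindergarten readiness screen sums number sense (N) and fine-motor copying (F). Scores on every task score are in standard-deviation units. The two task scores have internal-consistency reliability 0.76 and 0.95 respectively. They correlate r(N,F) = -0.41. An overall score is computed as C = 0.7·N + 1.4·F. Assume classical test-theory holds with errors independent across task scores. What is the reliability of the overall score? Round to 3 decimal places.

Var(C) = 0.7² + 1.4² + 2·[0.98·(-0.41)] = 2.45 − 0.8036 = 1.6464.
Because errors are independent across components, Cov(Tᵢ,Tⱼ) = Cov(Xᵢ,Xⱼ); the off-diagonal part of the true-score variance is the same as above.
True-score variance = [0.7²·0.76 + 1.4²·0.95] − 0.8036 = 2.2344 − 0.8036 = 1.4308.
Reliability = 1.4308 / 1.6464 = 0.869.

0.869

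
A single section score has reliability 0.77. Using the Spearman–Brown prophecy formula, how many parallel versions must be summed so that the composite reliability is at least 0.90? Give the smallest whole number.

k ≥ ρ*(1−ρ₁)/(ρ₁(1−ρ*)) = 0.90·0.23 / (0.77·0.10) = 2.688.
Smallest integer k = 3.

3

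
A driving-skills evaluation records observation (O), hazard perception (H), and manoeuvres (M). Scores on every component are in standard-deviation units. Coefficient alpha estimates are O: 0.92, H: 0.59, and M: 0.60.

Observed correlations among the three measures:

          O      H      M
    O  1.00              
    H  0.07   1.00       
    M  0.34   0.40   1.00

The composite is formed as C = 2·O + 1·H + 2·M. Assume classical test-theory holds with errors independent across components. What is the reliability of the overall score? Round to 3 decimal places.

Var(C) = 2² + 1 + 2² + 2·[2·0.07 + 4·0.34 + 2·0.40] = 9 + 4.6 = 13.6.
With uncorrelated errors the cross-covariances are all true-score covariance, so they carry over unchanged; only the diagonal terms shrink to ρᵢσᵢ².
True-score variance = [2²·0.92 + 0.59 + 2²·0.60] + 4.6 = 6.67 + 4.6 = 11.27.
Reliability = 11.27 / 13.6 = 0.829.

0.829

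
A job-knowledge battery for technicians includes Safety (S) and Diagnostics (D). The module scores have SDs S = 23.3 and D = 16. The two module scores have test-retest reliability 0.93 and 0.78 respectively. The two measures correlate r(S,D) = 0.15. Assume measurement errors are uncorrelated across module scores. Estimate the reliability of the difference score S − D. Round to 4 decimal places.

0.8627

Var(S−D) = 23.3² + 16² − 2·23.3·16·0.15 = 798.89 − 111.84 = 687.05.
Because errors are independent across components, Cov(Tᵢ,Tⱼ) = Cov(Xᵢ,Xⱼ); the off-diagonal part of the true-score variance is the same as above.
True-score variance = [23.3²·0.93 + 16²·0.78] − 111.84 = 704.568 − 111.84 = 592.728.
Reliability = 592.728 / 687.05 = 0.8627.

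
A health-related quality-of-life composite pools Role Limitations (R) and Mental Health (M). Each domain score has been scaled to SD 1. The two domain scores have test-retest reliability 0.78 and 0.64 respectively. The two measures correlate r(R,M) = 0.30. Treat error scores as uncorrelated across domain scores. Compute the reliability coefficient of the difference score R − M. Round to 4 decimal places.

0.5857

Var(R−M) = 1 + 1 − 2·0.30 = 2 − 0.6 = 1.4.
Because errors are independent across components, Cov(Tᵢ,Tⱼ) = Cov(Xᵢ,Xⱼ); the off-diagonal part of the true-score variance is the same as above.
True-score variance = [0.78 + 0.64] − 0.6 = 1.42 − 0.6 = 0.82.
Reliability = 0.82 / 1.4 = 0.5857.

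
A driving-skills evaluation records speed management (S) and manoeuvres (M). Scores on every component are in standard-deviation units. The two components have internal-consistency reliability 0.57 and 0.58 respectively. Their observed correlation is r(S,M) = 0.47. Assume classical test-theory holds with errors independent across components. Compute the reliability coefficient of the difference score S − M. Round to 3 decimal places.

0.198

Var(S−M) = 1 + 1 − 2·0.47 = 2 − 0.94 = 1.06.
Because errors are independent across components, Cov(Tᵢ,Tⱼ) = Cov(Xᵢ,Xⱼ); the off-diagonal part of the true-score variance is the same as above.
True-score variance = [0.57 + 0.58] − 0.94 = 1.15 − 0.94 = 0.21.
Reliability = 0.21 / 1.06 = 0.198.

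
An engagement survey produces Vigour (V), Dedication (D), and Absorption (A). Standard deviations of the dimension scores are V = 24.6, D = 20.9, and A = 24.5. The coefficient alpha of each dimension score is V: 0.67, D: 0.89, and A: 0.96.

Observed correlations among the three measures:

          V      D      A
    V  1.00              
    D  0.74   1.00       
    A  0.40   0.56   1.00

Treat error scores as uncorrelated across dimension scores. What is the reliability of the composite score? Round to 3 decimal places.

0.921

Var(V+D+A) = 24.6² + 20.9² + 24.5² + 2·[24.6·20.9·0.74 + 24.6·24.5·0.40 + 20.9·24.5·0.56] = 1642.22 + 1816.58 = 3458.8.
Under uncorrelated errors the observed covariances equal the true-score covariances, so only the own-variance terms attenuate.
True-score variance = [24.6²·0.67 + 20.9²·0.89 + 24.5²·0.96] + 1816.58 = 1370.46 + 1816.58 = 3187.04.
Reliability = 3187.04 / 3458.8 = 0.921.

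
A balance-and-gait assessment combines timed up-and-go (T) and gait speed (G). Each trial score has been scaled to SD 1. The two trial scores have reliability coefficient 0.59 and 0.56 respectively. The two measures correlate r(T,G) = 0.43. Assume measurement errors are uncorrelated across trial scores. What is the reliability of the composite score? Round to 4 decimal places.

Var(T+G) = 2 + 2·[0.43] = 2 + 0.86 = 2.86.
Because errors are independent across components, Cov(Tᵢ,Tⱼ) = Cov(Xᵢ,Xⱼ); the off-diagonal part of the true-score variance is the same as above.
True-score variance = [0.59 + 0.56] + 0.86 = 1.15 + 0.86 = 2.01.
Reliability = 2.01 / 2.86 = 0.7028.

0.7028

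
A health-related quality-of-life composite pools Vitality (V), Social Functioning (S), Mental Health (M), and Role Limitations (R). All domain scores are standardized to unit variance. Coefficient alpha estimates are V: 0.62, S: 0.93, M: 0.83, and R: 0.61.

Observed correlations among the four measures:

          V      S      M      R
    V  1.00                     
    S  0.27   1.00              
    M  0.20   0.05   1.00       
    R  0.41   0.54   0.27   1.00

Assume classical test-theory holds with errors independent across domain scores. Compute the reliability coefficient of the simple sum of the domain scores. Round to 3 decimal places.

0.865

Var(V+S+M+R) = 4 + 2·[0.27 + 0.20 + 0.41 + 0.05 + 0.54 + 0.27] = 4 + 3.48 = 7.48.
Under uncorrelated errors the observed covariances equal the true-score covariances, so only the own-variance terms attenuate.
True-score variance = [0.62 + 0.93 + 0.83 + 0.61] + 3.48 = 2.99 + 3.48 = 6.47.
Reliability = 6.47 / 7.48 = 0.865.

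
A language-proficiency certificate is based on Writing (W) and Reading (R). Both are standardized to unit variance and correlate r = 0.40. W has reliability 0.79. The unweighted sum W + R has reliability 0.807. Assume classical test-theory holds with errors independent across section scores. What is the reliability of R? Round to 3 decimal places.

Var(W+R) = 2 + 2·0.40 = 2.800.
True-score variance = ρ_W + ρ_R + 2·0.40, so 0.807 = (0.79 + ρ_R + 0.80) / 2.800.
ρ_R = 0.807·2.800 − 0.79 − 0.80 = 0.670.

0.670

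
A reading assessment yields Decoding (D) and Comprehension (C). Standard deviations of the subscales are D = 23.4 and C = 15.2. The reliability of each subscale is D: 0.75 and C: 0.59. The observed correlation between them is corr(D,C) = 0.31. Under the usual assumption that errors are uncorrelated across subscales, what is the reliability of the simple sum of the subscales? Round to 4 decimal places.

Var(D+C) = 23.4² + 15.2² + 2·[23.4·15.2·0.31] = 778.6 + 220.522 = 999.122.
With uncorrelated errors the cross-covariances are all true-score covariance, so they carry over unchanged; only the diagonal terms shrink to ρᵢσᵢ².
True-score variance = [23.4²·0.75 + 15.2²·0.59] + 220.522 = 546.984 + 220.522 = 767.505.
Reliability = 767.505 / 999.122 = 0.7682.

0.7682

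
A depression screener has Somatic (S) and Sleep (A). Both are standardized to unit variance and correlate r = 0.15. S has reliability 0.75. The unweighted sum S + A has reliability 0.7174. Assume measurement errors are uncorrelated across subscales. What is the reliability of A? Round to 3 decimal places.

0.600

Var(S+A) = 2 + 2·0.15 = 2.300.
True-score variance = ρ_S + ρ_A + 2·0.15, so 0.7174 = (0.75 + ρ_A + 0.30) / 2.300.
ρ_A = 0.7174·2.300 − 0.75 − 0.30 = 0.600.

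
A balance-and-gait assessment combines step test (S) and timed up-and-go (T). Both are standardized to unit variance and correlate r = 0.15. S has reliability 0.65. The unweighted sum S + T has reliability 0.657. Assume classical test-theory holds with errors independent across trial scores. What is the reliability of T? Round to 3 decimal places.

0.561

Var(S+T) = 2 + 2·0.15 = 2.300.
True-score variance = ρ_S + ρ_T + 2·0.15, so 0.657 = (0.65 + ρ_T + 0.30) / 2.300.
ρ_T = 0.657·2.300 − 0.65 − 0.30 = 0.561.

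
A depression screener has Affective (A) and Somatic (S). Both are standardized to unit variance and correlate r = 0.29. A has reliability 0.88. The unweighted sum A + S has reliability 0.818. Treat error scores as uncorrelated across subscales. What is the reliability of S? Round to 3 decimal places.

Var(A+S) = 2 + 2·0.29 = 2.580.
True-score variance = ρ_A + ρ_S + 2·0.29, so 0.818 = (0.88 + ρ_S + 0.58) / 2.580.
ρ_S = 0.818·2.580 − 0.88 − 0.58 = 0.650.

0.650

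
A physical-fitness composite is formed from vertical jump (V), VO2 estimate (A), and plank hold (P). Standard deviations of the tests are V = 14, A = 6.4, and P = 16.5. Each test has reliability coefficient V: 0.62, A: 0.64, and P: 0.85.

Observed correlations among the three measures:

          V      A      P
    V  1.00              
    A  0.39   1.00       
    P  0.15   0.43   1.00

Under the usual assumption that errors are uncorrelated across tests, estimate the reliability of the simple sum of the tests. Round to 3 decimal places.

Var(V+A+P) = 14² + 6.4² + 16.5² + 2·[14·6.4·0.39 + 14·16.5·0.15 + 6.4·16.5·0.43] = 509.21 + 230.004 = 739.214.
Under uncorrelated errors the observed covariances equal the true-score covariances, so only the own-variance terms attenuate.
True-score variance = [14²·0.62 + 6.4²·0.64 + 16.5²·0.85] + 230.004 = 379.147 + 230.004 = 609.151.
Reliability = 609.151 / 739.214 = 0.824.

0.824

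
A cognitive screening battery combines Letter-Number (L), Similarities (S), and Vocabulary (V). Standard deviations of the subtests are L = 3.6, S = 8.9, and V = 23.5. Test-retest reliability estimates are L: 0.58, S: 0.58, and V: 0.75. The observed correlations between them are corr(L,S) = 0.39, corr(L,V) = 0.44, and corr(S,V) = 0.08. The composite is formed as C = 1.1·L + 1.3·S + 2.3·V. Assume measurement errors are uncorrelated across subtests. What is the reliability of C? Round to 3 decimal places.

Var(C) = 1.1²·3.6² + 1.3²·8.9² + 2.3²·23.5² + 2·[1.43·3.6·8.9·0.39 + 2.53·3.6·23.5·0.44 + 2.99·8.9·23.5·0.08] = 3070.95 + 324.148 = 3395.1.
With uncorrelated errors the cross-covariances are all true-score covariance, so they carry over unchanged; only the diagonal terms shrink to ρᵢσᵢ².
True-score variance = [1.1²·3.6²·0.58 + 1.3²·8.9²·0.58 + 2.3²·23.5²·0.75] + 324.148 = 2277.79 + 324.148 = 2601.94.
Reliability = 2601.94 / 3395.1 = 0.766.

0.766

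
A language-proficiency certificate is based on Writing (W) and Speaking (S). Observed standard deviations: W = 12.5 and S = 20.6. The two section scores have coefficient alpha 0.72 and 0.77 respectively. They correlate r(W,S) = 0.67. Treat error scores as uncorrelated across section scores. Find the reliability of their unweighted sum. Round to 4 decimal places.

Var(W+S) = 12.5² + 20.6² + 2·[12.5·20.6·0.67] = 580.61 + 345.05 = 925.66.
Under uncorrelated errors the observed covariances equal the true-score covariances, so only the own-variance terms attenuate.
True-score variance = [12.5²·0.72 + 20.6²·0.77] + 345.05 = 439.257 + 345.05 = 784.307.
Reliability = 784.307 / 925.66 = 0.8473.

0.8473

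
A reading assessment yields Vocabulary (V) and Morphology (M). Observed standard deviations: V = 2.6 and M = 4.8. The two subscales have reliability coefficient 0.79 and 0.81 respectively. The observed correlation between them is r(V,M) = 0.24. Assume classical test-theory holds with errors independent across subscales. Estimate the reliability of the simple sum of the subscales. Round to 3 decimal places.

0.838

Var(V+M) = 2.6² + 4.8² + 2·[2.6·4.8·0.24] = 29.8 + 5.9904 = 35.7904.
Because errors are independent across components, Cov(Tᵢ,Tⱼ) = Cov(Xᵢ,Xⱼ); the off-diagonal part of the true-score variance is the same as above.
True-score variance = [2.6²·0.79 + 4.8²·0.81] + 5.9904 = 24.0028 + 5.9904 = 29.9932.
Reliability = 29.9932 / 35.7904 = 0.838.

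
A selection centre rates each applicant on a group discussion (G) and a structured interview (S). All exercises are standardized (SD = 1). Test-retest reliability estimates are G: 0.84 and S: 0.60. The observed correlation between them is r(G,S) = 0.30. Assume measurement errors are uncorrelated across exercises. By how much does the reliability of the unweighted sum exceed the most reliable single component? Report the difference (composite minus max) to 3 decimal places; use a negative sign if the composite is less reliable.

-0.055

Var(sum) = 2 + 0.6 = 2.6; true-score variance = 1.44 + 0.6 = 2.04; composite reliability = 0.7846.
Max component reliability = 0.8400.
Difference = 0.7846 − 0.8400 = -0.055.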